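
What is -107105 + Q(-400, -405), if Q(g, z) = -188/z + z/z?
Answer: -43376932/405 ≈ -1.0710e+5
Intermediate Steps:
Q(g, z) = 1 - 188/z (Q(g, z) = -188/z + 1 = 1 - 188/z)
-107105 + Q(-400, -405) = -107105 + (-188 - 405)/(-405) = -107105 - 1/405*(-593) = -107105 + 593/405 = -43376932/405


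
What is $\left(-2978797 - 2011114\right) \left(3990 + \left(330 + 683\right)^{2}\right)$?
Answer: $-5140401725849$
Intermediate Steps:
$\left(-2978797 - 2011114\right) \left(3990 + \left(330 + 683\right)^{2}\right) = - 4989911 \left(3990 + 1013^{2}\right) = - 4989911 \left(3990 + 1026169\right) = \left(-4989911\right) 1030159 = -5140401725849$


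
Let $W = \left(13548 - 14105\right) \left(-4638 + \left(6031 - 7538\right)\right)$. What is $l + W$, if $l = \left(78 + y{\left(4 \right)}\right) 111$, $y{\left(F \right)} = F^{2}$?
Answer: $3433199$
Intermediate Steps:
$W = 3422765$ ($W = - 557 \left(-4638 + \left(6031 - 7538\right)\right) = - 557 \left(-4638 - 1507\right) = \left(-557\right) \left(-6145\right) = 3422765$)
$l = 10434$ ($l = \left(78 + 4^{2}\right) 111 = \left(78 + 16\right) 111 = 94 \cdot 111 = 10434$)
$l + W = 10434 + 3422765 = 3433199$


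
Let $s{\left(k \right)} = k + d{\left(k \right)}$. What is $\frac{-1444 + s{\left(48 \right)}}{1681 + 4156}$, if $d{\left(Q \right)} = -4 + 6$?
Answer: $- \frac{1394}{5837} \approx -0.23882$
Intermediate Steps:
$d{\left(Q \right)} = 2$
$s{\left(k \right)} = 2 + k$ ($s{\left(k \right)} = k + 2 = 2 + k$)
$\frac{-1444 + s{\left(48 \right)}}{1681 + 4156} = \frac{-1444 + \left(2 + 48\right)}{1681 + 4156} = \frac{-1444 + 50}{5837} = \left(-1394\right) \frac{1}{5837} = - \frac{1394}{5837}$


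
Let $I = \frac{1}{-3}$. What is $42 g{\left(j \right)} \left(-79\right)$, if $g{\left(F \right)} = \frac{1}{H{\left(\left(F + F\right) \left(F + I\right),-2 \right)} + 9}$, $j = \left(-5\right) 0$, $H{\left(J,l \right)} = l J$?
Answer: $- \frac{1106}{3} \approx -368.67$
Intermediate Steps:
$I = - \frac{1}{3} \approx -0.33333$
$H{\left(J,l \right)} = J l$
$j = 0$
$g{\left(F \right)} = \frac{1}{9 - 4 F \left(- \frac{1}{3} + F\right)}$ ($g{\left(F \right)} = \frac{1}{\left(F + F\right) \left(F - \frac{1}{3}\right) \left(-2\right) + 9} = \frac{1}{2 F \left(- \frac{1}{3} + F\right) \left(-2\right) + 9} = \frac{1}{- 4 F \left(- \frac{1}{3} + F\right) + 9} = \frac{1}{9 - 4 F \left(- \frac{1}{3} + F\right)}$)
$42 g{\left(j \right)} \left(-79\right) = 42 \frac{3}{27 - 0 \left(-1 + 3 \cdot 0\right)} \left(-79\right) = 42 \frac{3}{27 - 0 \left(-1 + 0\right)} \left(-79\right) = 42 \frac{3}{27 - 0 \left(-1\right)} \left(-79\right) = 42 \frac{3}{27 + 0} \left(-79\right) = 42 \cdot \frac{3}{27} \left(-79\right) = 42 \cdot 3 \cdot \frac{1}{27} \left(-79\right) = 42 \cdot \frac{1}{9} \left(-79\right) = \frac{14}{3} \left(-79\right) = - \frac{1106}{3}$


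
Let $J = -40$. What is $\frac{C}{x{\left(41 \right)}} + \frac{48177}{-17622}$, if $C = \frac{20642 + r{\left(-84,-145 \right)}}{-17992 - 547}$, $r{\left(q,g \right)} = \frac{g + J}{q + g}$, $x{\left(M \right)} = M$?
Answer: $- \frac{941013341337}{340814709818} \approx -2.7611$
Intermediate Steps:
$r{\left(q,g \right)} = \frac{-40 + g}{g + q}$ ($r{\left(q,g \right)} = \frac{g - 40}{q + g} = \frac{-40 + g}{g + q}$)
$C = - \frac{4727203}{4245431}$ ($C = \frac{20642 + \frac{-40 - 145}{-145 - 84}}{-17992 - 547} = \frac{20642 + \frac{1}{-229} \left(-185\right)}{-18539} = \left(20642 - - \frac{185}{229}\right) \left(- \frac{1}{18539}\right) = \left(20642 + \frac{185}{229}\right) \left(- \frac{1}{18539}\right) = \frac{4727203}{229} \left(- \frac{1}{18539}\right) = - \frac{4727203}{4245431} \approx -1.1135$)
$\frac{C}{x{\left(41 \right)}} + \frac{48177}{-17622} = - \frac{4727203}{4245431 \cdot 41} + \frac{48177}{-17622} = \left(- \frac{4727203}{4245431}\right) \frac{1}{41} + 48177 \left(- \frac{1}{17622}\right) = - \frac{4727203}{174062671} - \frac{5353}{1958} = - \frac{941013341337}{340814709818}$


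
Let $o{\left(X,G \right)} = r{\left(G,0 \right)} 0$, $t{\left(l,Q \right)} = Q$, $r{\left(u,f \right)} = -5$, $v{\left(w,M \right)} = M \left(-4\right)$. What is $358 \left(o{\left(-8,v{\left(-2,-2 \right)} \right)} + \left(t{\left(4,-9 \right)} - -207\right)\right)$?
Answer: $70884$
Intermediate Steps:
$v{\left(w,M \right)} = - 4 M$
$o{\left(X,G \right)} = 0$ ($o{\left(X,G \right)} = \left(-5\right) 0 = 0$)
$358 \left(o{\left(-8,v{\left(-2,-2 \right)} \right)} + \left(t{\left(4,-9 \right)} - -207\right)\right) = 358 \left(0 - -198\right) = 358 \left(0 + \left(-9 + 207\right)\right) = 358 \left(0 + 198\right) = 358 \cdot 198 = 70884$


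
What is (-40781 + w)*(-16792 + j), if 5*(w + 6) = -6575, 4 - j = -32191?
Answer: -648497106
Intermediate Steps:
j = 32195 (j = 4 - 1*(-32191) = 4 + 32191 = 32195)
w = -1321 (w = -6 + (⅕)*(-6575) = -6 - 1315 = -1321)
(-40781 + w)*(-16792 + j) = (-40781 - 1321)*(-16792 + 32195) = -42102*15403 = -648497106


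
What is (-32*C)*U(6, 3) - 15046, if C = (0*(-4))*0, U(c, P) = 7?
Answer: -15046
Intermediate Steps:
C = 0 (C = 0*0 = 0)
(-32*C)*U(6, 3) - 15046 = -32*0*7 - 15046 = 0*7 - 15046 = 0 - 15046 = -15046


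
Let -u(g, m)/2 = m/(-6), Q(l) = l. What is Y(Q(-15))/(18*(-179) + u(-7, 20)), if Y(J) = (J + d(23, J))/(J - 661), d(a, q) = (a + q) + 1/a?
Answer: -60/18747001 ≈ -3.2005e-6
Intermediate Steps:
u(g, m) = m/3 (u(g, m) = -2*m/(-6) = -2*m*(-1)/6 = -(-1)*m/3 = m/3)
d(a, q) = a + q + 1/a
Y(J) = (530/23 + 2*J)/(-661 + J) (Y(J) = (J + (23 + J + 1/23))/(J - 661) = (J + (23 + J + 1/23))/(-661 + J) = (J + (530/23 + J))/(-661 + J) = (530/23 + 2*J)/(-661 + J))
Y(Q(-15))/(18*(-179) + u(-7, 20)) = (2*(265 + 23*(-15))/(23*(-661 - 15)))/(18*(-179) + (⅓)*20) = ((2/23)*(265 - 345)/(-676))/(-3222 + 20/3) = ((2/23)*(-1/676)*(-80))/(-9646/3) = (40/3887)*(-3/9646) = -60/18747001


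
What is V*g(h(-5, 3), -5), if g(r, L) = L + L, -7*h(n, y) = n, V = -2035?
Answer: 20350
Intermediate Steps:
h(n, y) = -n/7
g(r, L) = 2*L
V*g(h(-5, 3), -5) = -4070*(-5) = -2035*(-10) = 20350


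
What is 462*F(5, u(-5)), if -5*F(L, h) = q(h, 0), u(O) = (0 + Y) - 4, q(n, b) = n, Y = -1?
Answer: 462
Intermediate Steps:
u(O) = -5 (u(O) = (0 - 1) - 4 = -1 - 4 = -5)
F(L, h) = -h/5
462*F(5, u(-5)) = 462*(-1/5*(-5)) = 462*1 = 462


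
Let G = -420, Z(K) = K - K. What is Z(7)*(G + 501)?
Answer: 0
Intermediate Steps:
Z(K) = 0
Z(7)*(G + 501) = 0*(-420 + 501) = 0*81 = 0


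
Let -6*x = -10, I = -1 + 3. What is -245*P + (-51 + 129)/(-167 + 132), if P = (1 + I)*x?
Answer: -42953/35 ≈ -1227.2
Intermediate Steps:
I = 2
x = 5/3 (x = -1/6*(-10) = 5/3 ≈ 1.6667)
P = 5 (P = (1 + 2)*(5/3) = 3*(5/3) = 5)
-245*P + (-51 + 129)/(-167 + 132) = -245*5 + (-51 + 129)/(-167 + 132) = -1225 + 78/(-35) = -1225 + 78*(-1/35) = -1225 - 78/35 = -42953/35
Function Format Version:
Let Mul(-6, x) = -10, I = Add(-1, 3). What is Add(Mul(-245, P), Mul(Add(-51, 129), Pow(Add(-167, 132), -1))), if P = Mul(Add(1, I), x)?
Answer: Rational(-42953, 35) ≈ -1227.2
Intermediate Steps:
I = 2
x = Rational(5, 3) (x = Mul(Rational(-1, 6), -10) = Rational(5, 3) ≈ 1.6667)
P = 5 (P = Mul(Add(1, 2), Rational(5, 3)) = Mul(3, Rational(5, 3)) = 5)
Add(Mul(-245, P), Mul(Add(-51, 129), Pow(Add(-167, 132), -1))) = Add(Mul(-245, 5), Mul(Add(-51, 129), Pow(Add(-167, 132), -1))) = Add(-1225, Mul(78, Pow(-35, -1))) = Add(-1225, Mul(78, Rational(-1, 35))) = Add(-1225, Rational(-78, 35)) = Rational(-42953, 35)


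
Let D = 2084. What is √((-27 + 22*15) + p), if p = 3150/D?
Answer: √330627642/1042 ≈ 17.450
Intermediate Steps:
p = 1575/1042 (p = 3150/2084 = 3150*(1/2084) = 1575/1042 ≈ 1.5115)
√((-27 + 22*15) + p) = √((-27 + 22*15) + 1575/1042) = √((-27 + 330) + 1575/1042) = √(303 + 1575/1042) = √(317301/1042) = √330627642/1042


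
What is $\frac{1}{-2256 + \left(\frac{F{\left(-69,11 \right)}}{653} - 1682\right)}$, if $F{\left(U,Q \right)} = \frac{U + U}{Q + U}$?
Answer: $- \frac{18937}{74573837} \approx -0.00025394$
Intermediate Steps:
$F{\left(U,Q \right)} = \frac{2 U}{Q + U}$
$\frac{1}{-2256 + \left(\frac{F{\left(-69,11 \right)}}{653} - 1682\right)} = \frac{1}{-2256 - \left(1682 - \frac{2 \left(-69\right) \frac{1}{11 - 69}}{653}\right)} = \frac{1}{-2256 - \left(1682 - 2 \left(-69\right) \frac{1}{-58} \cdot \frac{1}{653}\right)} = \frac{1}{-2256 - \left(1682 - 2 \left(-69\right) \left(- \frac{1}{58}\right) \frac{1}{653}\right)} = \frac{1}{-2256 + \left(\frac{69}{29} \cdot \frac{1}{653} - 1682\right)} = \frac{1}{-2256 + \left(\frac{69}{18937} - 1682\right)} = \frac{1}{-2256 - \frac{31851965}{18937}} = \frac{1}{- \frac{74573837}{18937}} = - \frac{18937}{74573837}$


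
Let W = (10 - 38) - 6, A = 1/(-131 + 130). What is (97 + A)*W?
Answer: -3264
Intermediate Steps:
A = -1 (A = 1/(-1) = -1)
W = -34 (W = -28 - 6 = -34)
(97 + A)*W = (97 - 1)*(-34) = 96*(-34) = -3264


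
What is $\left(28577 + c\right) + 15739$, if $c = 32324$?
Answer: $76640$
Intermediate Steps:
$\left(28577 + c\right) + 15739 = \left(28577 + 32324\right) + 15739 = 60901 + 15739 = 76640$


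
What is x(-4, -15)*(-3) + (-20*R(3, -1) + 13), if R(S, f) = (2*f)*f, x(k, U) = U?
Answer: 18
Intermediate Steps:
R(S, f) = 2*f²
x(-4, -15)*(-3) + (-20*R(3, -1) + 13) = -15*(-3) + (-40*(-1)² + 13) = 45 + (-40 + 13) = 45 - 27 = 18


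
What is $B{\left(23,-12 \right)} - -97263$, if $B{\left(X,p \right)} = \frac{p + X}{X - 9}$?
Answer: $\frac{1361693}{14} \approx 97264.0$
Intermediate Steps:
$B{\left(X,p \right)} = \frac{X + p}{-9 + X}$
$B{\left(23,-12 \right)} - -97263 = \frac{23 - 12}{-9 + 23} - -97263 = \frac{1}{14} \cdot 11 + 97263 = \frac{11}{14} + 97263 = \frac{1361693}{14}$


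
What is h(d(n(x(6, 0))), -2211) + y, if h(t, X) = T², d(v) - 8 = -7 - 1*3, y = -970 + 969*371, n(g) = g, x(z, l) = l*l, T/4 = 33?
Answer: 375953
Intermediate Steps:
T = 132 (T = 4*33 = 132)
x(z, l) = l²
y = 358529 (y = -970 + 359499 = 358529)
d(v) = -2 (d(v) = 8 + (-7 - 1*3) = 8 + (-7 - 3) = 8 - 10 = -2)
h(t, X) = 17424 (h(t, X) = 132² = 17424)
h(d(n(x(6, 0))), -2211) + y = 17424 + 358529 = 375953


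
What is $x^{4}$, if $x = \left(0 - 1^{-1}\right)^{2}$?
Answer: $1$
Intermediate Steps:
$x = 1$ ($x = \left(0 - 1\right)^{2} = \left(-1\right)^{2} = 1$)
$x^{4} = 1^{4} = 1$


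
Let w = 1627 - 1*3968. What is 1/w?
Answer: -1/2341 ≈ -0.00042717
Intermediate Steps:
w = -2341 (w = 1627 - 3968 = -2341)
1/w = 1/(-2341) = -1/2341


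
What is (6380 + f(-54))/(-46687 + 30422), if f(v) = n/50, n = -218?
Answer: -159391/406625 ≈ -0.39199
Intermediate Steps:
f(v) = -109/25 (f(v) = -218/50 = -218*1/50 = -109/25)
(6380 + f(-54))/(-46687 + 30422) = (6380 - 109/25)/(-46687 + 30422) = (159391/25)/(-16265) = (159391/25)*(-1/16265) = -159391/406625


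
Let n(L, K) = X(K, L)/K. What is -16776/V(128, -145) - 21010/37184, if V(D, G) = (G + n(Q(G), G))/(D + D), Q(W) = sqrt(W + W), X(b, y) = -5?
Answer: 578874230797/19540192 ≈ 29625.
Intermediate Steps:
Q(W) = sqrt(2)*sqrt(W) (Q(W) = sqrt(2*W) = sqrt(2)*sqrt(W))
n(L, K) = -5/K
V(D, G) = (G - 5/G)/(2*D) (V(D, G) = (G - 5/G)/(D + D) = (G - 5/G)/((2*D)) = (G - 5/G)*(1/(2*D)) = (G - 5/G)/(2*D))
-16776/V(128, -145) - 21010/37184 = -16776*(-37120/(-5 + (-145)**2)) - 21010/37184 = -16776*(-37120/(-5 + 21025)) - 21010*1/37184 = -16776/((1/2)*(1/128)*(-1/145)*21020) - 10505/18592 = -16776/(-1051/1856) - 10505/18592 = -16776*(-1856/1051) - 10505/18592 = 31136256/1051 - 10505/18592 = 578874230797/19540192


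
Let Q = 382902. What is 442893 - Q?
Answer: 59991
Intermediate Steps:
442893 - Q = 442893 - 1*382902 = 442893 - 382902 = 59991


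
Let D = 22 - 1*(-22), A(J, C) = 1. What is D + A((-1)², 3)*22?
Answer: 66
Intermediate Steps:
D = 44 (D = 22 + 22 = 44)
D + A((-1)², 3)*22 = 44 + 1*22 = 44 + 22 = 66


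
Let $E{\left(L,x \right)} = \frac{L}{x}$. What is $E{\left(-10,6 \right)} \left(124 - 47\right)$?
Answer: $- \frac{385}{3} \approx -128.33$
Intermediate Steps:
$E{\left(-10,6 \right)} \left(124 - 47\right) = - \frac{10}{6} \left(124 - 47\right) = \left(-10\right) \frac{1}{6} \cdot 77 = \left(- \frac{5}{3}\right) 77 = - \frac{385}{3}$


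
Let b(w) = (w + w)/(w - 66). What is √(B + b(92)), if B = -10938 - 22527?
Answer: I*√5654389/13 ≈ 182.92*I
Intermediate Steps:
b(w) = 2*w/(-66 + w) (b(w) = (2*w)/(-66 + w) = 2*w/(-66 + w))
B = -33465
√(B + b(92)) = √(-33465 + 2*92/(-66 + 92)) = √(-33465 + 2*92/26) = √(-33465 + 2*92*(1/26)) = √(-33465 + 92/13) = √(-434953/13) = I*√5654389/13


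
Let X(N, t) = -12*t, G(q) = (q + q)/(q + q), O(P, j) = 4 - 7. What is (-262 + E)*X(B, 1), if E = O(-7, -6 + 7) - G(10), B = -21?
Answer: 3192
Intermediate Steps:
O(P, j) = -3
G(q) = 1 (G(q) = (2*q)/((2*q)) = (2*q)*(1/(2*q)) = 1)
E = -4 (E = -3 - 1*1 = -3 - 1 = -4)
(-262 + E)*X(B, 1) = (-262 - 4)*(-12*1) = -266*(-12) = 3192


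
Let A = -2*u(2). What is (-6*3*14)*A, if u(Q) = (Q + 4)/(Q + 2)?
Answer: 756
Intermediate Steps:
u(Q) = (4 + Q)/(2 + Q)
A = -3 (A = -2*(4 + 2)/(2 + 2) = -2*6/4 = -6/2 = -2*3/2 = -3)
(-6*3*14)*A = (-6*3*14)*(-3) = -18*14*(-3) = -252*(-3) = 756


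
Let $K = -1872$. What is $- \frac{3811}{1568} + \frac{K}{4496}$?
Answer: $- \frac{1254347}{440608} \approx -2.8469$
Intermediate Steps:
$- \frac{3811}{1568} + \frac{K}{4496} = - \frac{3811}{1568} - \frac{1872}{4496} = \left(-3811\right) \frac{1}{1568} - \frac{117}{281} = - \frac{3811}{1568} - \frac{117}{281} = - \frac{1254347}{440608}$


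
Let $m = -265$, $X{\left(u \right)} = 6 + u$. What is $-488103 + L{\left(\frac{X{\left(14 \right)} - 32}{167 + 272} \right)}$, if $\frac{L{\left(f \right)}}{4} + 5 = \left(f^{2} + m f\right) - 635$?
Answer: $- \frac{94555479367}{192721} \approx -4.9063 \cdot 10^{5}$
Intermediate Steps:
$L{\left(f \right)} = -2560 - 1060 f + 4 f^{2}$ ($L{\left(f \right)} = -20 + 4 \left(\left(f^{2} - 265 f\right) - 635\right) = -20 + 4 \left(-635 + f^{2} - 265 f\right) = -20 - \left(2540 - 4 f^{2} + 1060 f\right) = -2560 - 1060 f + 4 f^{2}$)
$-488103 + L{\left(\frac{X{\left(14 \right)} - 32}{167 + 272} \right)} = -488103 - \left(2560 - 4 \frac{\left(\left(6 + 14\right) - 32\right)^{2}}{\left(167 + 272\right)^{2}} + \frac{1060 \left(\left(6 + 14\right) - 32\right)}{167 + 272}\right) = -488103 - \left(2560 - 4 \frac{\left(20 - 32\right)^{2}}{192721} + \frac{1060 \left(20 - 32\right)}{439}\right) = -488103 - \left(2560 - \frac{576}{192721} + 1060 \left(-12\right) \frac{1}{439}\right) = -488103 - \left(\frac{1111120}{439} - \frac{576}{192721}\right) = -488103 + \left(-2560 + \frac{12720}{439} + 4 \cdot \frac{144}{192721}\right) = -488103 + \left(-2560 + \frac{12720}{439} + \frac{576}{192721}\right) = -488103 - \frac{487781104}{192721} = - \frac{94555479367}{192721}$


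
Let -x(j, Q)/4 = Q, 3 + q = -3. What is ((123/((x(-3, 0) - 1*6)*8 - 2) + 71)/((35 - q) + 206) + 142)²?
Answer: 3087495294129/152522500 ≈ 20243.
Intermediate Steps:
q = -6 (q = -3 - 3 = -6)
x(j, Q) = -4*Q
((123/((x(-3, 0) - 1*6)*8 - 2) + 71)/((35 - q) + 206) + 142)² = ((123/((-4*0 - 1*6)*8 - 2) + 71)/((35 - 1*(-6)) + 206) + 142)² = ((123/((0 - 6)*8 - 2) + 71)/((35 + 6) + 206) + 142)² = ((123/(-6*8 - 2) + 71)/(41 + 206) + 142)² = ((123/(-48 - 2) + 71)/247 + 142)² = ((123/(-50) + 71)*(1/247) + 142)² = ((123*(-1/50) + 71)*(1/247) + 142)² = ((-123/50 + 71)*(1/247) + 142)² = ((3427/50)*(1/247) + 142)² = (3427/12350 + 142)² = (1757127/12350)² = 3087495294129/152522500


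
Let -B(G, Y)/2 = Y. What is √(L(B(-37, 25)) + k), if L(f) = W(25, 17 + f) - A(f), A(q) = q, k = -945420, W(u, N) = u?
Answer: I*√945345 ≈ 972.29*I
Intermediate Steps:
B(G, Y) = -2*Y
L(f) = 25 - f
√(L(B(-37, 25)) + k) = √((25 - (-2)*25) - 945420) = √((25 - 1*(-50)) - 945420) = √((25 + 50) - 945420) = √(75 - 945420) = √(-945345) = I*√945345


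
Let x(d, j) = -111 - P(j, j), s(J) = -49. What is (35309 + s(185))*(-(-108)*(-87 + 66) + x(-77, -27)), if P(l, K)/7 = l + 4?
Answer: -78206680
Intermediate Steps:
P(l, K) = 28 + 7*l (P(l, K) = 7*(l + 4) = 7*(4 + l) = 28 + 7*l)
x(d, j) = -139 - 7*j (x(d, j) = -111 - (28 + 7*j) = -111 + (-28 - 7*j) = -139 - 7*j)
(35309 + s(185))*(-(-108)*(-87 + 66) + x(-77, -27)) = (35309 - 49)*(-(-108)*(-87 + 66) + (-139 - 7*(-27))) = 35260*(-(-108)*(-21) + (-139 + 189)) = 35260*(-1*2268 + 50) = 35260*(-2268 + 50) = 35260*(-2218) = -78206680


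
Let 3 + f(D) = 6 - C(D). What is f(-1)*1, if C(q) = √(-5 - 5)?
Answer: 3 - I*√10 ≈ 3.0 - 3.1623*I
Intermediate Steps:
C(q) = I*√10 (C(q) = √(-10) = I*√10)
f(D) = 3 - I*√10 (f(D) = -3 + (6 - I*√10) = 3 - I*√10)
f(-1)*1 = (3 - I*√10)*1 = 3 - I*√10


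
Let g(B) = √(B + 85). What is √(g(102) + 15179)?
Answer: √(15179 + √187) ≈ 123.26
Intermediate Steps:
g(B) = √(85 + B)
√(g(102) + 15179) = √(√(85 + 102) + 15179) = √(√187 + 15179) = √(15179 + √187)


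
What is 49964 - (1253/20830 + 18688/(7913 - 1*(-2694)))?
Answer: 11038833961229/220943810 ≈ 49962.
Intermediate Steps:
49964 - (1253/20830 + 18688/(7913 - 1*(-2694))) = 49964 - (1253*(1/20830) + 18688/(7913 + 2694)) = 49964 - (1253/20830 + 18688/10607) = 49964 - 1*402561611/220943810 = 49964 - 402561611/220943810 = 11038833961229/220943810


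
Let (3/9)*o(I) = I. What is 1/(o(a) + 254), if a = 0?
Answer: 1/254 ≈ 0.0039370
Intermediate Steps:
o(I) = 3*I
1/(o(a) + 254) = 1/(3*0 + 254) = 1/(0 + 254) = 1/254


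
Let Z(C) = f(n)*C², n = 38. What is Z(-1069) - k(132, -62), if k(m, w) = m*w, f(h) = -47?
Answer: -53701583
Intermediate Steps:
Z(C) = -47*C²
Z(-1069) - k(132, -62) = -47*(-1069)² - 132*(-62) = -47*1142761 - 1*(-8184) = -53709767 + 8184 = -53701583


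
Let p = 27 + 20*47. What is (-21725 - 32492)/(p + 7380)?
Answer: -54217/8347 ≈ -6.4954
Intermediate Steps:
p = 967 (p = 27 + 940 = 967)
(-21725 - 32492)/(p + 7380) = (-21725 - 32492)/(967 + 7380) = -54217/8347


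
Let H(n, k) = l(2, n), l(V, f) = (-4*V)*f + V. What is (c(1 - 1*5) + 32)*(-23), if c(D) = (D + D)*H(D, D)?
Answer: 5520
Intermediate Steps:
l(V, f) = V - 4*V*f (l(V, f) = -4*V*f + V = V - 4*V*f)
H(n, k) = 2 - 8*n (H(n, k) = 2*(1 - 4*n) = 2 - 8*n)
c(D) = 2*D*(2 - 8*D) (c(D) = (D + D)*(2 - 8*D) = (2*D)*(2 - 8*D) = 2*D*(2 - 8*D))
(c(1 - 1*5) + 32)*(-23) = (4*(1 - 1*5)*(1 - 4*(1 - 1*5)) + 32)*(-23) = (4*(1 - 5)*(1 - 4*(1 - 5)) + 32)*(-23) = (4*(-4)*(1 - 4*(-4)) + 32)*(-23) = (4*(-4)*(1 + 16) + 32)*(-23) = (4*(-4)*17 + 32)*(-23) = (-272 + 32)*(-23) = -240*(-23) = 5520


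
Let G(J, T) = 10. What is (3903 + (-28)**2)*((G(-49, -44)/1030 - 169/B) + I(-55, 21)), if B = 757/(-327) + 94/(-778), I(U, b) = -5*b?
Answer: -409719068533/2454902 ≈ -1.6690e+5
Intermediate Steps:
B = -309842/127203 (B = 757*(-1/327) + 94*(-1/778) = -757/327 - 47/389 = -309842/127203 ≈ -2.4358)
(3903 + (-28)**2)*((G(-49, -44)/1030 - 169/B) + I(-55, 21)) = (3903 + (-28)**2)*((10/1030 - 169/(-309842/127203)) - 5*21) = (3903 + 784)*((10*(1/1030) - 169*(-127203/309842)) - 105) = 4687*((1/103 + 1653639/23834) - 105) = 4687*(170348651/2454902 - 105) = 4687*(-87416059/2454902) = -409719068533/2454902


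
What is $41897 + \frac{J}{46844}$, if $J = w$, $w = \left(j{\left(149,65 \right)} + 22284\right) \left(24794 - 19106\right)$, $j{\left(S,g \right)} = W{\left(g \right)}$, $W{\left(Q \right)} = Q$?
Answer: $\frac{522436045}{11711} \approx 44611.0$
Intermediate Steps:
$j{\left(S,g \right)} = g$
$w = 127121112$ ($w = \left(65 + 22284\right) \left(24794 - 19106\right) = 22349 \cdot 5688 = 127121112$)
$J = 127121112$
$41897 + \frac{J}{46844} = 41897 + \frac{127121112}{46844} = 41897 + 127121112 \cdot \frac{1}{46844} = 41897 + \frac{31780278}{11711} = \frac{522436045}{11711}$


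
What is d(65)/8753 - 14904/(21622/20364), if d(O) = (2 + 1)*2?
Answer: -1328289812718/94628683 ≈ -14037.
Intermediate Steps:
d(O) = 6 (d(O) = 3*2 = 6)
d(65)/8753 - 14904/(21622/20364) = 6/8753 - 14904/(21622/20364) = 6*(1/8753) - 14904/(21622*(1/20364)) = 6/8753 - 14904/10811/10182 = 6/8753 - 14904*10182/10811 = 6/8753 - 151752528/10811 = -1328289812718/94628683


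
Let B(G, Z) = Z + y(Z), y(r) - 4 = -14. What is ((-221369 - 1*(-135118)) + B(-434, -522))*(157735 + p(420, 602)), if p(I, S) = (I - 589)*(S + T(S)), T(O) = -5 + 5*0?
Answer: -4932919286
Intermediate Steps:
y(r) = -10 (y(r) = 4 - 14 = -10)
T(O) = -5 (T(O) = -5 + 0 = -5)
p(I, S) = (-589 + I)*(-5 + S) (p(I, S) = (I - 589)*(S - 5) = (-589 + I)*(-5 + S))
B(G, Z) = -10 + Z (B(G, Z) = Z - 10 = -10 + Z)
((-221369 - 1*(-135118)) + B(-434, -522))*(157735 + p(420, 602)) = ((-221369 - 1*(-135118)) + (-10 - 522))*(157735 + (2945 - 589*602 - 5*420 + 420*602)) = ((-221369 + 135118) - 532)*(157735 + (2945 - 354578 - 2100 + 252840)) = (-86251 - 532)*(157735 - 100893) = -86783*56842 = -4932919286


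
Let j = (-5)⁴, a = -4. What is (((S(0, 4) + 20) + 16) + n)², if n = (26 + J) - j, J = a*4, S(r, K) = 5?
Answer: 329476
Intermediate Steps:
J = -16 (J = -4*4 = -16)
j = 625
n = -615 (n = (26 - 16) - 1*625 = 10 - 625 = -615)
(((S(0, 4) + 20) + 16) + n)² = (((5 + 20) + 16) - 615)² = ((25 + 16) - 615)² = (41 - 615)² = (-574)² = 329476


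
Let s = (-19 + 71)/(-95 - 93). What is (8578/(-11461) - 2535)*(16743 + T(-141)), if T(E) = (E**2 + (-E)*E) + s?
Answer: -22869287907404/538667 ≈ -4.2455e+7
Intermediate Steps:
s = -13/47 (s = 52/(-188) = 52*(-1/188) = -13/47 ≈ -0.27660)
T(E) = -13/47 (T(E) = (E**2 + (-E)*E) - 13/47 = (E**2 - E**2) - 13/47 = 0 - 13/47 = -13/47)
(8578/(-11461) - 2535)*(16743 + T(-141)) = (8578/(-11461) - 2535)*(16743 - 13/47) = (8578*(-1/11461) - 2535)*(786908/47) = (-8578/11461 - 2535)*(786908/47) = -29062213/11461*786908/47 = -22869287907404/538667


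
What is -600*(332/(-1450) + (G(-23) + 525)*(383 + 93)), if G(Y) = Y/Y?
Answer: -4356538416/29 ≈ -1.5023e+8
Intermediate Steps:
G(Y) = 1
-600*(332/(-1450) + (G(-23) + 525)*(383 + 93)) = -600*(332/(-1450) + (1 + 525)*(383 + 93)) = -600*(332*(-1/1450) + 526*476) = -600*(-166/725 + 250376) = -600*181522434/725 = -4356538416/29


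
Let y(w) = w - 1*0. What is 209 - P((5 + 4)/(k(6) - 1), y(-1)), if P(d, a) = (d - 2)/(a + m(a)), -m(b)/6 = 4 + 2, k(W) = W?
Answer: 38664/185 ≈ 208.99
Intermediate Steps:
y(w) = w (y(w) = w + 0 = w)
m(b) = -36 (m(b) = -6*(4 + 2) = -6*6 = -36)
P(d, a) = (-2 + d)/(-36 + a) (P(d, a) = (d - 2)/(a - 36) = (-2 + d)/(-36 + a))
209 - P((5 + 4)/(k(6) - 1), y(-1)) = 209 - (-2 + (5 + 4)/(6 - 1))/(-36 - 1) = 209 - (-2 + 9/5)/(-37) = 209 - (-1)*(-2 + 9*(1/5))/37 = 209 - (-1)*(-2 + 9/5)/37 = 209 - (-1)*(-1)/(37*5) = 209 - 1*1/185 = 209 - 1/185 = 38664/185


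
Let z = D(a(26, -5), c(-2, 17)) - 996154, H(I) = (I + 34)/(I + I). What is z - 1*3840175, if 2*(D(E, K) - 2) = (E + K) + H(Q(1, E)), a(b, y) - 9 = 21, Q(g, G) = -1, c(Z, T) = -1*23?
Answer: -19345327/4 ≈ -4.8363e+6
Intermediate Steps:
c(Z, T) = -23
a(b, y) = 30 (a(b, y) = 9 + 21 = 30)
H(I) = (34 + I)/(2*I) (H(I) = (34 + I)/((2*I)) = (34 + I)*(1/(2*I)) = (34 + I)/(2*I))
D(E, K) = -25/4 + E/2 + K/2 (D(E, K) = 2 + ((E + K) + (½)*(34 - 1)/(-1))/2 = 2 + ((E + K) + (½)*(-1)*33)/2 = 2 + ((E + K) - 33/2)/2 = 2 + (-33/2 + E + K)/2 = 2 + (-33/4 + E/2 + K/2) = -25/4 + E/2 + K/2)
z = -3984627/4 (z = (-25/4 + (½)*30 + (½)*(-23)) - 996154 = (-25/4 + 15 - 23/2) - 996154 = -11/4 - 996154 = -3984627/4 ≈ -9.9616e+5)
z - 1*3840175 = -3984627/4 - 1*3840175 = -3984627/4 - 3840175 = -19345327/4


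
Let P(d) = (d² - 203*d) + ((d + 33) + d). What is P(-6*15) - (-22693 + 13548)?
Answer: 35368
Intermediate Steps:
P(d) = 33 + d² - 201*d (P(d) = (d² - 203*d) + ((33 + d) + d) = (d² - 203*d) + (33 + 2*d) = 33 + d² - 201*d)
P(-6*15) - (-22693 + 13548) = (33 + (-6*15)² - (-1206)*15) - (-22693 + 13548) = (33 + (-90)² - 201*(-90)) - 1*(-9145) = (33 + 8100 + 18090) + 9145 = 26223 + 9145 = 35368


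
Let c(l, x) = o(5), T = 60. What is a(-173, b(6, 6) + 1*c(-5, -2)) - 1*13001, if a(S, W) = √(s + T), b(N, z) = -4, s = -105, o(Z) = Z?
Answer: -13001 + 3*I*√5 ≈ -13001.0 + 6.7082*I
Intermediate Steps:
c(l, x) = 5
a(S, W) = 3*I*√5 (a(S, W) = √(-105 + 60) = √(-45) = 3*I*√5)
a(-173, b(6, 6) + 1*c(-5, -2)) - 1*13001 = 3*I*√5 - 1*13001 = 3*I*√5 - 13001 = -13001 + 3*I*√5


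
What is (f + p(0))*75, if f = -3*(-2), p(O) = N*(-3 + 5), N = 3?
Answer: 900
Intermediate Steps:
p(O) = 6 (p(O) = 3*(-3 + 5) = 3*2 = 6)
f = 6
(f + p(0))*75 = (6 + 6)*75 = 12*75 = 900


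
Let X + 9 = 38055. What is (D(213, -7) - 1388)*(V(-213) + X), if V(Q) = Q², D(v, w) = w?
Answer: -116363925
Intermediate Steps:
X = 38046 (X = -9 + 38055 = 38046)
(D(213, -7) - 1388)*(V(-213) + X) = (-7 - 1388)*((-213)² + 38046) = -1395*(45369 + 38046) = -1395*83415 = -116363925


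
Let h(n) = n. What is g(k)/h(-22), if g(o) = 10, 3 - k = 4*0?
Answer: -5/11 ≈ -0.45455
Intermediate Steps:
k = 3 (k = 3 - 4*0 = 3 - 1*0 = 3 + 0 = 3)
g(k)/h(-22) = 10/(-22) = 10*(-1/22) = -5/11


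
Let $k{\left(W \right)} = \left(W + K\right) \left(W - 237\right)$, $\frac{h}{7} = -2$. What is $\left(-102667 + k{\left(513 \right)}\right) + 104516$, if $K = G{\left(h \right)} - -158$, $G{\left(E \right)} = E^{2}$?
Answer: $241141$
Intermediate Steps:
$h = -14$ ($h = 7 \left(-2\right) = -14$)
$K = 354$ ($K = \left(-14\right)^{2} - -158 = 196 + 158 = 354$)
$k{\left(W \right)} = \left(-237 + W\right) \left(354 + W\right)$ ($k{\left(W \right)} = \left(W + 354\right) \left(W - 237\right) = \left(354 + W\right) \left(-237 + W\right) = \left(-237 + W\right) \left(354 + W\right)$)
$\left(-102667 + k{\left(513 \right)}\right) + 104516 = \left(-102667 + \left(-83898 + 513^{2} + 117 \cdot 513\right)\right) + 104516 = \left(-102667 + \left(-83898 + 263169 + 60021\right)\right) + 104516 = \left(-102667 + 239292\right) + 104516 = 136625 + 104516 = 241141$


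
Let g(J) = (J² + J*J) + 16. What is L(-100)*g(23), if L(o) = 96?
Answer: 103104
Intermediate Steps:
g(J) = 16 + 2*J² (g(J) = (J² + J²) + 16 = 2*J² + 16 = 16 + 2*J²)
L(-100)*g(23) = 96*(16 + 2*23²) = 96*(16 + 2*529) = 96*(16 + 1058) = 96*1074 = 103104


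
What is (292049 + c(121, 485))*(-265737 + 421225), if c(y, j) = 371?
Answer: 45467800960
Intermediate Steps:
(292049 + c(121, 485))*(-265737 + 421225) = (292049 + 371)*(-265737 + 421225) = 292420*155488 = 45467800960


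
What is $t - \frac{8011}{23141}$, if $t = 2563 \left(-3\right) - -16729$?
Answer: $\frac{209186629}{23141} \approx 9039.7$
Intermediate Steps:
$t = 9040$ ($t = -7689 + 16729 = 9040$)
$t - \frac{8011}{23141} = 9040 - \frac{8011}{23141} = \frac{209186629}{23141}$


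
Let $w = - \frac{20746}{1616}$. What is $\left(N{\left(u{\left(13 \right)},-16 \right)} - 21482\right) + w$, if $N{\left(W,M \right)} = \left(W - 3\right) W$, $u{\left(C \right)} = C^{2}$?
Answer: $\frac{5299803}{808} \approx 6559.2$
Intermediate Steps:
$w = - \frac{10373}{808}$ ($w = \left(-20746\right) \frac{1}{1616} = - \frac{10373}{808} \approx -12.838$)
$N{\left(W,M \right)} = W \left(-3 + W\right)$ ($N{\left(W,M \right)} = \left(-3 + W\right) W = W \left(-3 + W\right)$)
$\left(N{\left(u{\left(13 \right)},-16 \right)} - 21482\right) + w = \left(13^{2} \left(-3 + 13^{2}\right) - 21482\right) - \frac{10373}{808} = \left(169 \left(-3 + 169\right) - 21482\right) - \frac{10373}{808} = \left(169 \cdot 166 - 21482\right) - \frac{10373}{808} = \left(28054 - 21482\right) - \frac{10373}{808} = 6572 - \frac{10373}{808} = \frac{5299803}{808}$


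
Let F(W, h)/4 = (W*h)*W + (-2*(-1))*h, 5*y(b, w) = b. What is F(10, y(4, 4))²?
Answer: 2663424/25 ≈ 1.0654e+5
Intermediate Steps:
y(b, w) = b/5
F(W, h) = 8*h + 4*h*W² (F(W, h) = 4*((W*h)*W + (-2*(-1))*h) = 4*(h*W² + 2*h) = 4*(2*h + h*W²) = 8*h + 4*h*W²)
F(10, y(4, 4))² = (4*((⅕)*4)*(2 + 10²))² = (4*(⅘)*(2 + 100))² = (4*(⅘)*102)² = (1632/5)² = 2663424/25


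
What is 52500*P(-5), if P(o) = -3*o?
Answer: 787500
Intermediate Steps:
52500*P(-5) = 52500*(-3*(-5)) = 52500*15 = 787500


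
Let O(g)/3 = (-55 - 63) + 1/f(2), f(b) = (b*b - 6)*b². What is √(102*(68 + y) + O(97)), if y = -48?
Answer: √26970/4 ≈ 41.056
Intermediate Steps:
f(b) = b²*(-6 + b²) (f(b) = (b² - 6)*b² = (-6 + b²)*b² = b²*(-6 + b²))
O(g) = -2835/8 (O(g) = 3*((-55 - 63) + 1/(2²*(-6 + 2²))) = 3*(-118 + 1/(4*(-6 + 4))) = 3*(-118 + 1/(4*(-2))) = 3*(-118 + 1/(-8)) = 3*(-118 - ⅛) = 3*(-945/8) = -2835/8)
√(102*(68 + y) + O(97)) = √(102*(68 - 48) - 2835/8) = √(102*20 - 2835/8) = √(2040 - 2835/8) = √(13485/8) = √26970/4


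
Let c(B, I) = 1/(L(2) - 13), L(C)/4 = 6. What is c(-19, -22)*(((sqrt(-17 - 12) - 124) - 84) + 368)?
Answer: 160/11 + I*sqrt(29)/11 ≈ 14.545 + 0.48956*I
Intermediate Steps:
L(C) = 24 (L(C) = 4*6 = 24)
c(B, I) = 1/11 (c(B, I) = 1/(24 - 13) = 1/11)
c(-19, -22)*(((sqrt(-17 - 12) - 124) - 84) + 368) = (((sqrt(-17 - 12) - 124) - 84) + 368)/11 = (((sqrt(-29) - 124) - 84) + 368)/11 = (((I*sqrt(29) - 124) - 84) + 368)/11 = (((-124 + I*sqrt(29)) - 84) + 368)/11 = ((-208 + I*sqrt(29)) + 368)/11 = (160 + I*sqrt(29))/11 = 160/11 + I*sqrt(29)/11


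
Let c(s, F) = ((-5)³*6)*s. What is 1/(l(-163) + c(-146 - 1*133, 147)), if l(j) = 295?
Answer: 1/209545 ≈ 4.7722e-6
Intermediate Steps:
c(s, F) = -750*s (c(s, F) = (-125*6)*s = -750*s)
1/(l(-163) + c(-146 - 1*133, 147)) = 1/(295 - 750*(-146 - 1*133)) = 1/(295 - 750*(-146 - 133)) = 1/(295 - 750*(-279)) = 1/(295 + 209250) = 1/209545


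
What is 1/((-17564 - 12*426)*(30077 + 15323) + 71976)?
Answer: -1/1029418424 ≈ -9.7142e-10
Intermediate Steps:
1/((-17564 - 12*426)*(30077 + 15323) + 71976) = 1/((-17564 - 5112)*45400 + 71976) = 1/(-22676*45400 + 71976) = 1/(-1029490400 + 71976) = 1/(-1029418424) = -1/1029418424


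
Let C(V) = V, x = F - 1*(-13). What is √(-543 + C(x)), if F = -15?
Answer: I*√545 ≈ 23.345*I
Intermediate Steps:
x = -2 (x = -15 - 1*(-13) = -15 + 13 = -2)
√(-543 + C(x)) = √(-543 - 2) = √(-545) = I*√545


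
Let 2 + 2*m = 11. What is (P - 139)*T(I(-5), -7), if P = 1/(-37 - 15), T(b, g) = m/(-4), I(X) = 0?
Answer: 65061/416 ≈ 156.40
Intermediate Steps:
m = 9/2 (m = -1 + (½)*11 = -1 + 11/2 = 9/2 ≈ 4.5000)
T(b, g) = -9/8 (T(b, g) = (9/2)/(-4) = (9/2)*(-¼) = -9/8)
P = -1/52 (P = 1/(-52) = -1/52 ≈ -0.019231)
(P - 139)*T(I(-5), -7) = (-1/52 - 139)*(-9/8) = -7229/52*(-9/8) = 65061/416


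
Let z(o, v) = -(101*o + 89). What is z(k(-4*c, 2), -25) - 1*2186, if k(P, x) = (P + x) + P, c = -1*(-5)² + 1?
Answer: -21869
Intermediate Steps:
c = -24 (c = -1*25 + 1 = -25 + 1 = -24)
k(P, x) = x + 2*P
z(o, v) = -89 - 101*o (z(o, v) = -(89 + 101*o) = -89 - 101*o)
z(k(-4*c, 2), -25) - 1*2186 = (-89 - 101*(2 + 2*(-4*(-24)))) - 1*2186 = (-89 - 101*(2 + 2*96)) - 2186 = (-89 - 101*(2 + 192)) - 2186 = (-89 - 101*194) - 2186 = (-89 - 19594) - 2186 = -19683 - 2186 = -21869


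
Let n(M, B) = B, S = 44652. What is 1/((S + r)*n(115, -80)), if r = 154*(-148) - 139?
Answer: -1/1737680 ≈ -5.7548e-7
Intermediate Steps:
r = -22931 (r = -22792 - 139 = -22931)
1/((S + r)*n(115, -80)) = 1/((44652 - 22931)*(-80)) = -1/80/21721 = (1/21721)*(-1/80) = -1/1737680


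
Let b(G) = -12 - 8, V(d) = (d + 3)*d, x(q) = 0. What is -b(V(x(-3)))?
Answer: 20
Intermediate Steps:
V(d) = d*(3 + d) (V(d) = (3 + d)*d = d*(3 + d))
b(G) = -20
-b(V(x(-3))) = -1*(-20) = 20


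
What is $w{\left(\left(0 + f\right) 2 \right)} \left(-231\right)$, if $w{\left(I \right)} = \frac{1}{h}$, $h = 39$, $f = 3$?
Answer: $- \frac{77}{13} \approx -5.9231$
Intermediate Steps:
$w{\left(I \right)} = \frac{1}{39}$
$w{\left(\left(0 + f\right) 2 \right)} \left(-231\right) = \frac{1}{39} \left(-231\right) = - \frac{77}{13}$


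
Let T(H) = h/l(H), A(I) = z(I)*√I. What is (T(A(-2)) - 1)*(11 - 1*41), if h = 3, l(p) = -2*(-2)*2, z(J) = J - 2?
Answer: 75/4 ≈ 18.750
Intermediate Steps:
z(J) = -2 + J
l(p) = 8 (l(p) = 4*2 = 8)
A(I) = √I*(-2 + I) (A(I) = (-2 + I)*√I = √I*(-2 + I))
T(H) = 3/8
(T(A(-2)) - 1)*(11 - 1*41) = (3/8 - 1)*(11 - 1*41) = -5*(11 - 41)/8 = -5/8*(-30) = 75/4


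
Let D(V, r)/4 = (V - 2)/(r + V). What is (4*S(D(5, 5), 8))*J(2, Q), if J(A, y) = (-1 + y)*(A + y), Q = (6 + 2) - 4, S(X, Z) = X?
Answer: 432/5 ≈ 86.400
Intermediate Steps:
D(V, r) = 4*(-2 + V)/(V + r) (D(V, r) = 4*((V - 2)/(r + V)) = 4*((-2 + V)/(V + r)) = 4*(-2 + V)/(V + r))
Q = 4 (Q = 8 - 4 = 4)
(4*S(D(5, 5), 8))*J(2, Q) = (4*(4*(-2 + 5)/(5 + 5)))*(4² - 1*2 - 1*4 + 2*4) = (4*(4*3/10))*(16 - 2 - 4 + 8) = (4*(4*(⅒)*3))*18 = (4*(6/5))*18 = (24/5)*18 = 432/5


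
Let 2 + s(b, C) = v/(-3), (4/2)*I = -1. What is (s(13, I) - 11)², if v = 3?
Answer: 196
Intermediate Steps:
I = -½ (I = (½)*(-1) = -½ ≈ -0.50000)
s(b, C) = -3 (s(b, C) = -2 + 3/(-3) = -2 + 3*(-⅓) = -2 - 1 = -3)
(s(13, I) - 11)² = (-3 - 11)² = (-14)² = 196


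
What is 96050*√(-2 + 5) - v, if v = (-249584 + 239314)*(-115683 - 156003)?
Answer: -2790215220 + 96050*√3 ≈ -2.7900e+9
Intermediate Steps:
v = 2790215220 (v = -10270*(-271686) = 2790215220)
96050*√(-2 + 5) - v = 96050*√(-2 + 5) - 1*2790215220 = 96050*√3 - 2790215220 = -2790215220 + 96050*√3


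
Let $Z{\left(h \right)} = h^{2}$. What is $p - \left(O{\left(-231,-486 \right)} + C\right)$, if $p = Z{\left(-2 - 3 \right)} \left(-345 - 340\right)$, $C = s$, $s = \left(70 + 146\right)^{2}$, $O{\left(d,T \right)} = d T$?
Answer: $-176047$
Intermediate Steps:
$O{\left(d,T \right)} = T d$
$s = 46656$ ($s = 216^{2} = 46656$)
$C = 46656$
$p = -17125$ ($p = \left(-2 - 3\right)^{2} \left(-345 - 340\right) = \left(-2 - 3\right)^{2} \left(-685\right) = \left(-5\right)^{2} \left(-685\right) = 25 \left(-685\right) = -17125$)
$p - \left(O{\left(-231,-486 \right)} + C\right) = -17125 - \left(\left(-486\right) \left(-231\right) + 46656\right) = -17125 - \left(112266 + 46656\right) = -17125 - 158922 = -176047$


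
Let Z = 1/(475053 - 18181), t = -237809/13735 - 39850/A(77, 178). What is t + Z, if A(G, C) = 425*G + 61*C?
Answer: -2965664074559/162694403560 ≈ -18.228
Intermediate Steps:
A(G, C) = 61*C + 425*G
t = -6491237/356105 (t = -237809/13735 - 39850/(61*178 + 425*77) = -237809*1/13735 - 39850/(10858 + 32725) = -237809/13735 - 39850/43583 = -6491237/356105 ≈ -18.228)
Z = 1/456872 ≈ 2.1888e-6
t + Z = -6491237/356105 + 1/456872 = -2965664074559/162694403560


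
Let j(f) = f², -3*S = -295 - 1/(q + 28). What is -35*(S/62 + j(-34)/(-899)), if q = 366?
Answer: -22327025/2125236 ≈ -10.506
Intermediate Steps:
S = 116231/1182 (S = -(-295 - 1/(366 + 28))/3 = -(-295 - 1/394)/3 = -⅓*(-116231/394) = 116231/1182 ≈ 98.334)
-35*(S/62 + j(-34)/(-899)) = -35*((116231/1182)/62 + (-34)²/(-899)) = -35*((116231/1182)*(1/62) + 1156*(-1/899)) = -35*(116231/73284 - 1156/899) = -35*637915/2125236 = -22327025/2125236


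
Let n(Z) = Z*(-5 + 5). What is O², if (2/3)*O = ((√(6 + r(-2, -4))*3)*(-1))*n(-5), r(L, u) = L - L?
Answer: 0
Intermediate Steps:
r(L, u) = 0
n(Z) = 0 (n(Z) = Z*0 = 0)
O = 0 (O = 3*(((√(6 + 0)*3)*(-1))*0)/2 = 3*(((√6*3)*(-1))*0)/2 = 3*(((3*√6)*(-1))*0)/2 = 3*(-3*√6*0)/2 = (3/2)*0 = 0)
O² = 0² = 0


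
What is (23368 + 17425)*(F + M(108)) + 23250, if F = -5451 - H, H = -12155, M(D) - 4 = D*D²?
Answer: 51661094310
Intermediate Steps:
M(D) = 4 + D³ (M(D) = 4 + D*D² = 4 + D³)
F = 6704 (F = -5451 - 1*(-12155) = -5451 + 12155 = 6704)
(23368 + 17425)*(F + M(108)) + 23250 = (23368 + 17425)*(6704 + (4 + 108³)) + 23250 = 40793*(6704 + (4 + 1259712)) + 23250 = 40793*(6704 + 1259716) + 23250 = 40793*1266420 + 23250 = 51661071060 + 23250 = 51661094310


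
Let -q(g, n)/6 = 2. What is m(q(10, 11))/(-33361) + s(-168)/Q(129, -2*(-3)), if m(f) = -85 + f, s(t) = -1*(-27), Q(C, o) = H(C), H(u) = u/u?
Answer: 900844/33361 ≈ 27.003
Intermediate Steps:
H(u) = 1
q(g, n) = -12 (q(g, n) = -6*2 = -12)
Q(C, o) = 1
s(t) = 27
m(q(10, 11))/(-33361) + s(-168)/Q(129, -2*(-3)) = (-85 - 12)/(-33361) + 27/1 = -97*(-1/33361) + 27*1 = 97/33361 + 27 = 900844/33361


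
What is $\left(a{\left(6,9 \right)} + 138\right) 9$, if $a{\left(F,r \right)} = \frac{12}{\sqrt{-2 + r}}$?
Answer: $1242 + \frac{108 \sqrt{7}}{7} \approx 1282.8$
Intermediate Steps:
$a{\left(F,r \right)} = \frac{12}{\sqrt{-2 + r}}$
$\left(a{\left(6,9 \right)} + 138\right) 9 = \left(\frac{12}{\sqrt{-2 + 9}} + 138\right) 9 = \left(\frac{12}{\sqrt{7}} + 138\right) 9 = \left(12 \frac{\sqrt{7}}{7} + 138\right) 9 = \left(\frac{12 \sqrt{7}}{7} + 138\right) 9 = \left(138 + \frac{12 \sqrt{7}}{7}\right) 9 = 1242 + \frac{108 \sqrt{7}}{7}$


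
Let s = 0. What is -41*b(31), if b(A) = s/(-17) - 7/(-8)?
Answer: -287/8 ≈ -35.875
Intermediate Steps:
b(A) = 7/8 (b(A) = 0/(-17) - 7/(-8) = 0*(-1/17) - 7*(-⅛) = 0 + 7/8 = 7/8)
-41*b(31) = -41*7/8 = -287/8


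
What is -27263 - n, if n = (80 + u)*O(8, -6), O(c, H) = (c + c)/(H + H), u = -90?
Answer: -81829/3 ≈ -27276.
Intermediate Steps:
O(c, H) = c/H (O(c, H) = (2*c)/((2*H)) = (2*c)*(1/(2*H)) = c/H)
n = 40/3 (n = (80 - 90)*(8/(-6)) = -80*(-1)/6 = -10*(-4/3) = 40/3 ≈ 13.333)
-27263 - n = -27263 - 1*40/3 = -27263 - 40/3 = -81829/3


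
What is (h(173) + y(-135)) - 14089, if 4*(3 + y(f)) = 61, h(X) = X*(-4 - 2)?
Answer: -60459/4 ≈ -15115.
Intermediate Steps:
h(X) = -6*X (h(X) = X*(-6) = -6*X)
y(f) = 49/4 (y(f) = -3 + (1/4)*61 = -3 + 61/4 = 49/4)
(h(173) + y(-135)) - 14089 = (-6*173 + 49/4) - 14089 = (-1038 + 49/4) - 14089 = -4103/4 - 14089 = -60459/4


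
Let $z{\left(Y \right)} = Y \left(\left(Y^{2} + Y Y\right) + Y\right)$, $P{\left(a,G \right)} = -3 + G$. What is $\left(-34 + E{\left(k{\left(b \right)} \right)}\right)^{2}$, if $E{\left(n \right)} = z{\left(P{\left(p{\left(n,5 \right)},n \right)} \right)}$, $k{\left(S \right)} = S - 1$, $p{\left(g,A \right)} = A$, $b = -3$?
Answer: $450241$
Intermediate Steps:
$k{\left(S \right)} = -1 + S$
$z{\left(Y \right)} = Y \left(Y + 2 Y^{2}\right)$ ($z{\left(Y \right)} = Y \left(\left(Y^{2} + Y^{2}\right) + Y\right) = Y \left(2 Y^{2} + Y\right) = Y \left(Y + 2 Y^{2}\right)$)
$E{\left(n \right)} = \left(-3 + n\right)^{2} \left(-5 + 2 n\right)$ ($E{\left(n \right)} = \left(-3 + n\right)^{2} \left(1 + 2 \left(-3 + n\right)\right) = \left(-3 + n\right)^{2} \left(1 + \left(-6 + 2 n\right)\right) = \left(-3 + n\right)^{2} \left(-5 + 2 n\right)$)
$\left(-34 + E{\left(k{\left(b \right)} \right)}\right)^{2} = \left(-34 + \left(-3 - 4\right)^{2} \left(-5 + 2 \left(-1 - 3\right)\right)\right)^{2} = \left(-34 + \left(-3 - 4\right)^{2} \left(-5 + 2 \left(-4\right)\right)\right)^{2} = \left(-34 + \left(-7\right)^{2} \left(-5 - 8\right)\right)^{2} = \left(-34 + 49 \left(-13\right)\right)^{2} = \left(-34 - 637\right)^{2} = \left(-671\right)^{2} = 450241$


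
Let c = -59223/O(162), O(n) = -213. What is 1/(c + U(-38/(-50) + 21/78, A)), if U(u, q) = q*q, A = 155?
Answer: 71/1725516 ≈ 4.1147e-5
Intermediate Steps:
U(u, q) = q**2
c = 19741/71 (c = -59223/(-213) = -59223*(-1/213) = 19741/71 ≈ 278.04)
1/(c + U(-38/(-50) + 21/78, A)) = 1/(19741/71 + 155**2) = 1/(19741/71 + 24025) = 1/(1725516/71) = 71/1725516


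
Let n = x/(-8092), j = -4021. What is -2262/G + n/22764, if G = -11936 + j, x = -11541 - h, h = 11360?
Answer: 46337783857/326597748624 ≈ 0.14188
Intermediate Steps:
x = -22901 (x = -11541 - 1*11360 = -11541 - 11360 = -22901)
G = -15957 (G = -11936 - 4021 = -15957)
n = 22901/8092 (n = -22901/(-8092) = -22901*(-1/8092) = 22901/8092 ≈ 2.8301)
-2262/G + n/22764 = -2262/(-15957) + (22901/8092)/22764 = -2262*(-1/15957) + (22901/8092)*(1/22764) = 754/5319 + 22901/184206288 = 46337783857/326597748624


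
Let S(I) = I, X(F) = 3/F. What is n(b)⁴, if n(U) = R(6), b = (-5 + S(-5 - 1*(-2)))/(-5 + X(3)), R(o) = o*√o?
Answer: 46656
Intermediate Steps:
R(o) = o^(3/2)
b = 2 (b = (-5 + (-5 - 1*(-2)))/(-5 + 3/3) = (-5 + (-5 + 2))/(-5 + 3*(⅓)) = (-5 - 3)/(-5 + 1) = -8/(-4) = -8*(-¼) = 2)
n(U) = 6*√6 (n(U) = 6^(3/2) = 6*√6)
n(b)⁴ = (6*√6)⁴ = 46656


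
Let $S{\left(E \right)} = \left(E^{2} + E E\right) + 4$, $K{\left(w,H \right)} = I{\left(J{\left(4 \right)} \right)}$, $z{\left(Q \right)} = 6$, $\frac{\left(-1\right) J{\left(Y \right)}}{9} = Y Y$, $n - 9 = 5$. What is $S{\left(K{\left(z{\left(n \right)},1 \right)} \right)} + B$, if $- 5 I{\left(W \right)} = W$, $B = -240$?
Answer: $\frac{35572}{25} \approx 1422.9$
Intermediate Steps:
$n = 14$ ($n = 9 + 5 = 14$)
$J{\left(Y \right)} = - 9 Y^{2}$ ($J{\left(Y \right)} = - 9 Y Y = - 9 Y^{2}$)
$I{\left(W \right)} = - \frac{W}{5}$
$K{\left(w,H \right)} = \frac{144}{5}$ ($K{\left(w,H \right)} = - \frac{\left(-9\right) 4^{2}}{5} = - \frac{\left(-9\right) 16}{5} = \left(- \frac{1}{5}\right) \left(-144\right) = \frac{144}{5}$)
$S{\left(E \right)} = 4 + 2 E^{2}$ ($S{\left(E \right)} = \left(E^{2} + E^{2}\right) + 4 = 2 E^{2} + 4 = 4 + 2 E^{2}$)
$S{\left(K{\left(z{\left(n \right)},1 \right)} \right)} + B = \left(4 + 2 \left(\frac{144}{5}\right)^{2}\right) - 240 = \left(4 + 2 \cdot \frac{20736}{25}\right) - 240 = \left(4 + \frac{41472}{25}\right) - 240 = \frac{41572}{25} - 240 = \frac{35572}{25}$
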